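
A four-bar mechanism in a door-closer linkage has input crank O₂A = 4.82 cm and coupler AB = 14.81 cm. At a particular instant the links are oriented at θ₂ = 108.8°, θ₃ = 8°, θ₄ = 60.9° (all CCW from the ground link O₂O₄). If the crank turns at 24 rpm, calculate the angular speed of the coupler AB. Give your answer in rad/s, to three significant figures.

0.761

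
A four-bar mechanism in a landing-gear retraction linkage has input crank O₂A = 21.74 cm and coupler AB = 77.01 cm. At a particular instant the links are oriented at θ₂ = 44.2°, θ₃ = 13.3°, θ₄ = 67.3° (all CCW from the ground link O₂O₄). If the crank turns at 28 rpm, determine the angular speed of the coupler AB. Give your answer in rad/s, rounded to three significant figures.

0.401

ω₂ = 2.932 rad/s (from 28 rpm).
Differentiating the loop-closure r₂e^{iθ₂}+r₃e^{iθ₃}=r₁+r₄e^{iθ₄} gives r₂ω₂e^{iθ₂}+r₃ω₃e^{iθ₃}=r₄ω₄e^{iθ₄}.
Eliminating the other unknown: ω₃ = r₂ω₂ sin(θ₄−θ₂) / [r₃ sin(θ₃−θ₄)].
Numerator sine = +0.39234; denominator sine = -0.80902.
Result = 0.2174·2.932·(+0.39234) / (0.7701·(-0.80902)) = -0.40142 rad/s; magnitude 0.40142 rad/s.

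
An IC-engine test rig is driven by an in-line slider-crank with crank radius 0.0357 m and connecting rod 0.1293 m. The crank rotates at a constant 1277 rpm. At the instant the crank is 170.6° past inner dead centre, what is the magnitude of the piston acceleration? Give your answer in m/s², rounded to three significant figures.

462

ω = 2π·1277/60 = 133.7 rad/s
x(θ) = r cosθ + √(L² − r² sin²θ); with ω constant, a = ω²·d²x/dθ².
d²x/dθ² = −r cosθ − r²(cos2θ)/√u − r⁴ sin²2θ/(4u^{3/2}),  u = L² − r² sin²θ = 0.0166845 m².
Substituting r = 0.0357 m, L = 0.1293 m, θ = 170.6°: d²x/dθ² = +0.025861 m.
a = ω²·d²x/dθ² = (133.7)²·(+0.025861) = +462.46 m/s²;  |a| = 462.46 m/s².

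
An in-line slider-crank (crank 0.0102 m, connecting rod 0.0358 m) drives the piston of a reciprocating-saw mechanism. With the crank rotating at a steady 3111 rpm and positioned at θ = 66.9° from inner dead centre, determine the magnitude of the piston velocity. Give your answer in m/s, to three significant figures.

3.41

ω = 2π·3111/60 = 325.8 rad/s
For an in-line slider-crank, x = r cosθ + √(L² − r² sin²θ), so v = −rω sinθ·[1 + r cosθ/√(L² − r² sin²θ)].
With r = 0.0102 m, L = 0.0358 m, θ = 66.9°: √(L² − r² sin²θ) = 0.034549 m.
v = −0.0102·325.8·0.91982·[1 + 0.0102·0.39234/0.034549] = -3.4106 m/s.
|v| = 3.4106 m/s.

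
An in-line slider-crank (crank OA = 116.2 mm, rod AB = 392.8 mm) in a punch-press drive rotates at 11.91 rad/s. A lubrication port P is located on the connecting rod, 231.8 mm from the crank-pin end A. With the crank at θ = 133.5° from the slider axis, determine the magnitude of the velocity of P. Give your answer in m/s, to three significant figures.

0.963

ω = 11.91 rad/s.  Crank-pin speed |V_A| = rω = 1.3839 m/s, perpendicular to OA.
Rod angle: sinφ = −(r/L) sinθ ⇒ φ = -12.391°; ω_rod = −rω cosθ/√(L²−r²sin²θ) = +2.4831 rad/s.
V_P = V_A + ω_rod × AP, with AP = 0.2318 m along the rod.
Components: V_Px = −rω sinθ − a·ω_rod·sinφ = -0.88037 m/s;  V_Py = rω cosθ + a·ω_rod·cosφ = -0.39047 m/s.
|V_P| = √(V_Px² + V_Py²) = 0.96307 m/s.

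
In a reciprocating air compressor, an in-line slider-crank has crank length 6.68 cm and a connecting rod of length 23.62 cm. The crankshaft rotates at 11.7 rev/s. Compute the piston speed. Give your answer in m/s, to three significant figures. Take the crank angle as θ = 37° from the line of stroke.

3.63

ω = 2π·11.7 = 73.51 rad/s
For an in-line slider-crank, x = r cosθ + √(L² − r² sin²θ), so v = −rω sinθ·[1 + r cosθ/√(L² − r² sin²θ)].
With r = 0.0668 m, L = 0.2362 m, θ = 37°: √(L² − r² sin²θ) = 0.23275 m.
v = −0.0668·73.51·0.60182·[1 + 0.0668·0.79864/0.23275] = -3.6327 m/s.
|v| = 3.6327 m/s.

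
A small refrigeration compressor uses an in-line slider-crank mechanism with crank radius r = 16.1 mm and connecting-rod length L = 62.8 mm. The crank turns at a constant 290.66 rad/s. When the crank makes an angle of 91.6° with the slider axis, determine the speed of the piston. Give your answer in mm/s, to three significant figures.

ω = 290.7 rad/s
For an in-line slider-crank, x = r cosθ + √(L² − r² sin²θ), so v = −rω sinθ·[1 + r cosθ/√(L² − r² sin²θ)].
With r = 0.0161 m, L = 0.0628 m, θ = 91.6°: √(L² − r² sin²θ) = 0.060703 m.
v = −0.0161·290.7·0.99961·[1 + 0.0161·-0.02792/0.060703] = -4.6432 m/s.
|v| = 4.6432 m/s = 4643.2 mm/s.

4640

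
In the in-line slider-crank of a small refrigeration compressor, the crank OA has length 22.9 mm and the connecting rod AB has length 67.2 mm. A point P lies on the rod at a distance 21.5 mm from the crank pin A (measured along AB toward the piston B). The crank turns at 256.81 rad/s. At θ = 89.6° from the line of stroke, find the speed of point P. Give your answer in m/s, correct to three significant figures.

ω = 256.8 rad/s.  Crank-pin speed |V_A| = rω = 5.8809 m/s, perpendicular to OA.
Rod angle: sinφ = −(r/L) sinθ ⇒ φ = -19.924°; ω_rod = −rω cosθ/√(L²−r²sin²θ) = -0.64985 rad/s.
V_P = V_A + ω_rod × AP, with AP = 0.0215 m along the rod.
Components: V_Px = −rω sinθ − a·ω_rod·sinφ = -5.8856 m/s;  V_Py = rω cosθ + a·ω_rod·cosφ = +0.027921 m/s.
|V_P| = √(V_Px² + V_Py²) = 5.8856 m/s.

5.89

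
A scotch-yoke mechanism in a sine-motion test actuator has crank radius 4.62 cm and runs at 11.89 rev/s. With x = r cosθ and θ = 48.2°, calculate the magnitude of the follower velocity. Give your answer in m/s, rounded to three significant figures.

2.57

ω = 74.71 rad/s (from 11.89 rev/s).
x = r cosθ ⇒ ẋ = −rω sinθ.
|v| = rω|sinθ| = 0.0462·74.71·|sin 48.2°| = 2.573 m/s.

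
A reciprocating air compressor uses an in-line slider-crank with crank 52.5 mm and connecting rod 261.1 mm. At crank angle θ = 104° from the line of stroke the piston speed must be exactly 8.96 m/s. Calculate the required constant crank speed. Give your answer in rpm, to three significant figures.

1770

For an in-line slider-crank, |v_piston| = rω|sinθ|·[1 + r cosθ/√(L² − r² sin²θ)].
With r = 0.0525 m, L = 0.2611 m, θ = 104°: the bracketed kinematic factor |dx/dθ| = 0.048414 m.
ω = v/|dx/dθ| = 8.96/0.048414 = 185.07 rad/s.
N = 60ω/(2π) = 1767.3 rpm.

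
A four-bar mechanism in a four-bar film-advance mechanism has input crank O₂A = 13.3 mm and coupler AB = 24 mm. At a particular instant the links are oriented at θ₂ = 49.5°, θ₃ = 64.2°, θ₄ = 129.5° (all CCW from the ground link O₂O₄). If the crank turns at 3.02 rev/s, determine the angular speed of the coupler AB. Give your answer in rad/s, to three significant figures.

11.4

ω₂ = 18.98 rad/s (from 3.02 rev/s).
Differentiating the loop-closure r₂e^{iθ₂}+r₃e^{iθ₃}=r₁+r₄e^{iθ₄} gives r₂ω₂e^{iθ₂}+r₃ω₃e^{iθ₃}=r₄ω₄e^{iθ₄}.
Eliminating the other unknown: ω₃ = r₂ω₂ sin(θ₄−θ₂) / [r₃ sin(θ₃−θ₄)].
Numerator sine = +0.98481; denominator sine = -0.90851.
Result = 0.0133·18.98·(+0.98481) / (0.024·(-0.90851)) = -11.399 rad/s; magnitude 11.399 rad/s.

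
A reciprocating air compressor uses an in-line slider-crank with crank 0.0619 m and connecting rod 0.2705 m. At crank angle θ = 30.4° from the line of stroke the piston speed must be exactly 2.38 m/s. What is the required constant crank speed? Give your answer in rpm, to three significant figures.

605

For an in-line slider-crank, |v_piston| = rω|sinθ|·[1 + r cosθ/√(L² − r² sin²θ)].
With r = 0.0619 m, L = 0.2705 m, θ = 30.4°: the bracketed kinematic factor |dx/dθ| = 0.037548 m.
ω = v/|dx/dθ| = 2.38/0.037548 = 63.386 rad/s.
N = 60ω/(2π) = 605.29 rpm.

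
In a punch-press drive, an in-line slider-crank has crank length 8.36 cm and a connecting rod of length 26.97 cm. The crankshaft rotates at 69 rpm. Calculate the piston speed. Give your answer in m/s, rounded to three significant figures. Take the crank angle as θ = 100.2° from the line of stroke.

0.560

ω = 2π·69/60 = 7.226 rad/s
For an in-line slider-crank, x = r cosθ + √(L² − r² sin²θ), so v = −rω sinθ·[1 + r cosθ/√(L² − r² sin²θ)].
With r = 0.0836 m, L = 0.2697 m, θ = 100.2°: √(L² − r² sin²θ) = 0.25684 m.
v = −0.0836·7.226·0.98420·[1 + 0.0836·-0.17708/0.25684] = -0.56025 m/s.
|v| = 0.56025 m/s.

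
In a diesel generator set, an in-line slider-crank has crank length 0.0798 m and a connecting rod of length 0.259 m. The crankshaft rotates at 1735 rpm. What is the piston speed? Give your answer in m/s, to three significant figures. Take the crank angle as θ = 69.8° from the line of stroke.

ω = 2π·1735/60 = 181.7 rad/s
For an in-line slider-crank, x = r cosθ + √(L² − r² sin²θ), so v = −rω sinθ·[1 + r cosθ/√(L² − r² sin²θ)].
With r = 0.0798 m, L = 0.259 m, θ = 69.8°: √(L² − r² sin²θ) = 0.24794 m.
v = −0.0798·181.7·0.93849·[1 + 0.0798·0.34530/0.24794] = -15.119 m/s.
|v| = 15.119 m/s.

15.1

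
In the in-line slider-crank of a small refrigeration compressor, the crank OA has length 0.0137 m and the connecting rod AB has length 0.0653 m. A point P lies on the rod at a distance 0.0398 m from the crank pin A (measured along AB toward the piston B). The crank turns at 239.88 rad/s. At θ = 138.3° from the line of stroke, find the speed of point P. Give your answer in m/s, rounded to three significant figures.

2.20

ω = 239.9 rad/s.  Crank-pin speed |V_A| = rω = 3.2864 m/s, perpendicular to OA.
Rod angle: sinφ = −(r/L) sinθ ⇒ φ = -8.023°; ω_rod = −rω cosθ/√(L²−r²sin²θ) = +37.947 rad/s.
V_P = V_A + ω_rod × AP, with AP = 0.0398 m along the rod.
Components: V_Px = −rω sinθ − a·ω_rod·sinφ = -1.9754 m/s;  V_Py = rω cosθ + a·ω_rod·cosφ = -0.95819 m/s.
|V_P| = √(V_Px² + V_Py²) = 2.1955 m/s.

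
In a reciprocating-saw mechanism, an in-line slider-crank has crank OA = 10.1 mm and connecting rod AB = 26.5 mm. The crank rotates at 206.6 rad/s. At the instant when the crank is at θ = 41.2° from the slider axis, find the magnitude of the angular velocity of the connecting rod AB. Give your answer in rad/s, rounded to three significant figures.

ω = 206.6 rad/s
The rod makes angle φ with the slider axis where L sinφ = r sinθ; differentiating, L cosφ·φ̇ = r ω cosθ.
L cosφ = √(L² − r² sin²θ) = 0.025651 m.
|ω_rod| = r ω |cosθ| / √(L² − r² sin²θ) = 0.0101·206.6·0.75241/0.025651 = 61.207 rad/s.

61.2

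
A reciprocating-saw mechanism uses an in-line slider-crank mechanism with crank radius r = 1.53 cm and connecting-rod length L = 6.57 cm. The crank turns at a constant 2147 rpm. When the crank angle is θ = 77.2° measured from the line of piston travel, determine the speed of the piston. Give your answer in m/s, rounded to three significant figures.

ω = 2π·2147/60 = 224.8 rad/s
For an in-line slider-crank, x = r cosθ + √(L² − r² sin²θ), so v = −rω sinθ·[1 + r cosθ/√(L² − r² sin²θ)].
With r = 0.0153 m, L = 0.0657 m, θ = 77.2°: √(L² − r² sin²θ) = 0.063984 m.
v = −0.0153·224.8·0.97515·[1 + 0.0153·0.22155/0.063984] = -3.5322 m/s.
|v| = 3.5322 m/s.

3.53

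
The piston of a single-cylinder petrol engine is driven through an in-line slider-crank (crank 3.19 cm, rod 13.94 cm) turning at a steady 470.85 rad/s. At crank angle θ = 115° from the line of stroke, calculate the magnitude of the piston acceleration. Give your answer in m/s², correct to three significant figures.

ω = 470.9 rad/s
x(θ) = r cosθ + √(L² − r² sin²θ); with ω constant, a = ω²·d²x/dθ².
d²x/dθ² = −r cosθ − r²(cos2θ)/√u − r⁴ sin²2θ/(4u^{3/2}),  u = L² − r² sin²θ = 0.0185965 m².
Substituting r = 0.0319 m, L = 0.1394 m, θ = 115°: d²x/dθ² = +0.018218 m.
a = ω²·d²x/dθ² = (470.9)²·(+0.018218) = +4039 m/s²;  |a| = 4039 m/s².

4040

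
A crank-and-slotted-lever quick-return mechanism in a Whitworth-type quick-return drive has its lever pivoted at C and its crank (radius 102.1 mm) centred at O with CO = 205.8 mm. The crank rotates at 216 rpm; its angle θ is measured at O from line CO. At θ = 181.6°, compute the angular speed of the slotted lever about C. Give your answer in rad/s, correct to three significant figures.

ω = 22.62 rad/s (from 216 rpm).
Crank pin A relative to C: A = (d + r cosθ, r sinθ); lever angle φ = atan2(r sinθ, d + r cosθ).
Differentiating tanφ: φ̇ = rω(d cosθ + r)/(d² + r² + 2dr cosθ).
d² + r² + 2dr cosθ = |CA|² = 0.0107701 m²;  d cosθ + r = -0.10362 m.
|ω_lever| = |0.1021·22.62·-0.10362| / 0.0107701 = 22.219 rad/s.

22.2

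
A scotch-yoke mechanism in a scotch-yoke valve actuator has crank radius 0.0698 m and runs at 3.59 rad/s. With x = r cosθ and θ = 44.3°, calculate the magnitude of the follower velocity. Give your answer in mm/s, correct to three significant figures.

ω = 3.59 rad/s
x = r cosθ ⇒ ẋ = −rω sinθ.
|v| = rω|sinθ| = 0.0698·3.59·|sin 44.3°| = 0.17501 m/s = 175.01 mm/s.

175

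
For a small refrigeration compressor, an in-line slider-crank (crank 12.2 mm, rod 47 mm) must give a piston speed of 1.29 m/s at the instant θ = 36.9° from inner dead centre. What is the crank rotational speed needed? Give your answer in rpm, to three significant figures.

For an in-line slider-crank, |v_piston| = rω|sinθ|·[1 + r cosθ/√(L² − r² sin²θ)].
With r = 0.0122 m, L = 0.047 m, θ = 36.9°: the bracketed kinematic factor |dx/dθ| = 0.0088645 m.
ω = v/|dx/dθ| = 1.29/0.0088645 = 145.52 rad/s.
N = 60ω/(2π) = 1389.7 rpm.

1390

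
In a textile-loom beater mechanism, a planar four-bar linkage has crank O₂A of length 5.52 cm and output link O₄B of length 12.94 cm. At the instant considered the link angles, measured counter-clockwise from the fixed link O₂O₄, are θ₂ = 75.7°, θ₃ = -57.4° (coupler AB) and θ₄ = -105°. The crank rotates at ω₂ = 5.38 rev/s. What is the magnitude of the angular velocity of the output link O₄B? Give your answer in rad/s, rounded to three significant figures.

ω₂ = 33.8 rad/s (from 5.38 rev/s).
Differentiating the loop-closure r₂e^{iθ₂}+r₃e^{iθ₃}=r₁+r₄e^{iθ₄} gives r₂ω₂e^{iθ₂}+r₃ω₃e^{iθ₃}=r₄ω₄e^{iθ₄}.
Eliminating the other unknown: ω₄ = r₂ω₂ sin(θ₂−θ₃) / [r₄ sin(θ₄−θ₃)].
Numerator sine = +0.73016; denominator sine = -0.73846.
Result = 0.0552·33.8·(+0.73016) / (0.1294·(-0.73846)) = -14.258 rad/s; magnitude 14.258 rad/s.

14.3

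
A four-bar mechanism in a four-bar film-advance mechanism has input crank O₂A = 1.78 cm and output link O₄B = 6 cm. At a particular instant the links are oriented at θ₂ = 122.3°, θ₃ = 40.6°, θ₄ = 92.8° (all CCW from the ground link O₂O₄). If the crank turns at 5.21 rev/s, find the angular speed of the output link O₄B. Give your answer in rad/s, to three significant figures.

ω₂ = 32.74 rad/s (from 5.21 rev/s).
Differentiating the loop-closure r₂e^{iθ₂}+r₃e^{iθ₃}=r₁+r₄e^{iθ₄} gives r₂ω₂e^{iθ₂}+r₃ω₃e^{iθ₃}=r₄ω₄e^{iθ₄}.
Eliminating the other unknown: ω₄ = r₂ω₂ sin(θ₂−θ₃) / [r₄ sin(θ₄−θ₃)].
Numerator sine = +0.98953; denominator sine = +0.79016.
Result = 0.0178·32.74·(+0.98953) / (0.06·(+0.79016)) = +12.162 rad/s; magnitude 12.162 rad/s.

12.2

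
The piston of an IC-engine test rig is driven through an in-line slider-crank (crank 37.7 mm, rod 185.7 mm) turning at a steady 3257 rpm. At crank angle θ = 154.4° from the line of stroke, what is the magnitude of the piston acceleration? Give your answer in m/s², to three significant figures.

ω = 2π·3257/60 = 341.1 rad/s
x(θ) = r cosθ + √(L² − r² sin²θ); with ω constant, a = ω²·d²x/dθ².
d²x/dθ² = −r cosθ − r²(cos2θ)/√u − r⁴ sin²2θ/(4u^{3/2}),  u = L² − r² sin²θ = 0.0342191 m².
Substituting r = 0.0377 m, L = 0.1857 m, θ = 154.4°: d²x/dθ² = +0.029136 m.
a = ω²·d²x/dθ² = (341.1)²·(+0.029136) = +3389.4 m/s²;  |a| = 3389.4 m/s².

3390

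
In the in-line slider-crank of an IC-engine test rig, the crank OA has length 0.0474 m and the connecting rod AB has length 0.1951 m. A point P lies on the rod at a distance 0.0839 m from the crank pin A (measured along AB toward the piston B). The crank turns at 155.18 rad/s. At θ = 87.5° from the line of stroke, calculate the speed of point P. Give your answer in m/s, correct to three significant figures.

7.39

ω = 155.2 rad/s.  Crank-pin speed |V_A| = rω = 7.3555 m/s, perpendicular to OA.
Rod angle: sinφ = −(r/L) sinθ ⇒ φ = -14.047°; ω_rod = −rω cosθ/√(L²−r²sin²θ) = -1.6952 rad/s.
V_P = V_A + ω_rod × AP, with AP = 0.0839 m along the rod.
Components: V_Px = −rω sinθ − a·ω_rod·sinφ = -7.3831 m/s;  V_Py = rω cosθ + a·ω_rod·cosφ = +0.18287 m/s.
|V_P| = √(V_Px² + V_Py²) = 7.3853 m/s.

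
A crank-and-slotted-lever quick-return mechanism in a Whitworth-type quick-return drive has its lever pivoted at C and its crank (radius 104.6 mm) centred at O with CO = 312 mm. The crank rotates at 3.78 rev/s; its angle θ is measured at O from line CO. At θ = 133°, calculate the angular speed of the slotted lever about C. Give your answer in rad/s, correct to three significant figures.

ω = 23.75 rad/s (from 3.78 rev/s).
Crank pin A relative to C: A = (d + r cosθ, r sinθ); lever angle φ = atan2(r sinθ, d + r cosθ).
Differentiating tanφ: φ̇ = rω(d cosθ + r)/(d² + r² + 2dr cosθ).
d² + r² + 2dr cosθ = |CA|² = 0.0637709 m²;  d cosθ + r = -0.10818 m.
|ω_lever| = |0.1046·23.75·-0.10818| / 0.0637709 = 4.2145 rad/s.

4.21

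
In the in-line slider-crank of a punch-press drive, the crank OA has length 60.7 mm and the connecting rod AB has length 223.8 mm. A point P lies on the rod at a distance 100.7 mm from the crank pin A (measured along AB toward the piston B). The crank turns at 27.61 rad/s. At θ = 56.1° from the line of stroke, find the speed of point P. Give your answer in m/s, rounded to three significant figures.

ω = 27.61 rad/s.  Crank-pin speed |V_A| = rω = 1.6759 m/s, perpendicular to OA.
Rod angle: sinφ = −(r/L) sinθ ⇒ φ = -13.010°; ω_rod = −rω cosθ/√(L²−r²sin²θ) = -4.2867 rad/s.
V_P = V_A + ω_rod × AP, with AP = 0.1007 m along the rod.
Components: V_Px = −rω sinθ − a·ω_rod·sinφ = -1.4882 m/s;  V_Py = rω cosθ + a·ω_rod·cosφ = +0.51415 m/s.
|V_P| = √(V_Px² + V_Py²) = 1.5745 m/s.

1.57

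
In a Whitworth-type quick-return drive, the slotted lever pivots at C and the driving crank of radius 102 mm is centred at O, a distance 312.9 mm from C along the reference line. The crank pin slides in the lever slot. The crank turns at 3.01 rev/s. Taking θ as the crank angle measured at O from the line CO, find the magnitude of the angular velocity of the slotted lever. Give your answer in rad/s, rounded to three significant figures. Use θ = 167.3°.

8.52

ω = 18.91 rad/s (from 3.01 rev/s).
Crank pin A relative to C: A = (d + r cosθ, r sinθ); lever angle φ = atan2(r sinθ, d + r cosθ).
Differentiating tanφ: φ̇ = rω(d cosθ + r)/(d² + r² + 2dr cosθ).
d² + r² + 2dr cosθ = |CA|² = 0.0460405 m²;  d cosθ + r = -0.20324 m.
|ω_lever| = |0.102·18.91·-0.20324| / 0.0460405 = 8.5158 rad/s.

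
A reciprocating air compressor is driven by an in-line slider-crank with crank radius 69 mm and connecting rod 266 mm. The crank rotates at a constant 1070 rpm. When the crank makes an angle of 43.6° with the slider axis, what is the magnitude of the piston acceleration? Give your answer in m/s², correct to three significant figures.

ω = 2π·1070/60 = 112.1 rad/s
x(θ) = r cosθ + √(L² − r² sin²θ); with ω constant, a = ω²·d²x/dθ².
d²x/dθ² = −r cosθ − r²(cos2θ)/√u − r⁴ sin²2θ/(4u^{3/2}),  u = L² − r² sin²θ = 0.0684918 m².
Substituting r = 0.069 m, L = 0.266 m, θ = 43.6°: d²x/dθ² = -0.051172 m.
a = ω²·d²x/dθ² = (112.1)²·(-0.051172) = -642.48 m/s²;  |a| = 642.48 m/s².

642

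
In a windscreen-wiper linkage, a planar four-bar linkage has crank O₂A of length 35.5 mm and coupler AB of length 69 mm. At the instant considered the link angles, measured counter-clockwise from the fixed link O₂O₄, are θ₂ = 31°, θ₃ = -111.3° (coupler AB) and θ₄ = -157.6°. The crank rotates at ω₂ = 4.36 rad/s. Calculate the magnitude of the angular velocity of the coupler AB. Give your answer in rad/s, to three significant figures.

0.464

ω₂ = 4.36 rad/s
Differentiating the loop-closure r₂e^{iθ₂}+r₃e^{iθ₃}=r₁+r₄e^{iθ₄} gives r₂ω₂e^{iθ₂}+r₃ω₃e^{iθ₃}=r₄ω₄e^{iθ₄}.
Eliminating the other unknown: ω₃ = r₂ω₂ sin(θ₄−θ₂) / [r₃ sin(θ₃−θ₄)].
Numerator sine = +0.14954; denominator sine = +0.72297.
Result = 0.0355·4.36·(+0.14954) / (0.069·(+0.72297)) = +0.46397 rad/s; magnitude 0.46397 rad/s.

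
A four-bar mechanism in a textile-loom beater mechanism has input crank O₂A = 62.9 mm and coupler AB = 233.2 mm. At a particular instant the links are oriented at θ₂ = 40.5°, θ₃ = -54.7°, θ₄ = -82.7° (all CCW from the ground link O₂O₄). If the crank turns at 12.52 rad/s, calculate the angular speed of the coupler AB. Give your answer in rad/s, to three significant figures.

ω₂ = 12.52 rad/s
Differentiating the loop-closure r₂e^{iθ₂}+r₃e^{iθ₃}=r₁+r₄e^{iθ₄} gives r₂ω₂e^{iθ₂}+r₃ω₃e^{iθ₃}=r₄ω₄e^{iθ₄}.
Eliminating the other unknown: ω₃ = r₂ω₂ sin(θ₄−θ₂) / [r₃ sin(θ₃−θ₄)].
Numerator sine = -0.83676; denominator sine = +0.46947.
Result = 0.0629·12.52·(-0.83676) / (0.2332·(+0.46947)) = -6.0189 rad/s; magnitude 6.0189 rad/s.

6.02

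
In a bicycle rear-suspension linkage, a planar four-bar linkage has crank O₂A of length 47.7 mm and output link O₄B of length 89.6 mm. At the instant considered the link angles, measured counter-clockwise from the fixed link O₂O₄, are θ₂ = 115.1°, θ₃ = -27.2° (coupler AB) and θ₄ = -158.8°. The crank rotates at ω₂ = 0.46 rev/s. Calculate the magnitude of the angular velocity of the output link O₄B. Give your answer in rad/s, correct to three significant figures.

ω₂ = 2.89 rad/s (from 0.46 rev/s).
Differentiating the loop-closure r₂e^{iθ₂}+r₃e^{iθ₃}=r₁+r₄e^{iθ₄} gives r₂ω₂e^{iθ₂}+r₃ω₃e^{iθ₃}=r₄ω₄e^{iθ₄}.
Eliminating the other unknown: ω₄ = r₂ω₂ sin(θ₂−θ₃) / [r₄ sin(θ₄−θ₃)].
Numerator sine = +0.61153; denominator sine = -0.74780.
Result = 0.0477·2.89·(+0.61153) / (0.0896·(-0.74780)) = -1.2583 rad/s; magnitude 1.2583 rad/s.

1.26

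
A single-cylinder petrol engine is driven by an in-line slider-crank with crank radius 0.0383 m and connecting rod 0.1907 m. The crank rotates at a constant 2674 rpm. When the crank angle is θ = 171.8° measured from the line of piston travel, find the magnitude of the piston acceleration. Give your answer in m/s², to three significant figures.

ω = 2π·2674/60 = 280 rad/s
x(θ) = r cosθ + √(L² − r² sin²θ); with ω constant, a = ω²·d²x/dθ².
d²x/dθ² = −r cosθ − r²(cos2θ)/√u − r⁴ sin²2θ/(4u^{3/2}),  u = L² − r² sin²θ = 0.0363366 m².
Substituting r = 0.0383 m, L = 0.1907 m, θ = 171.8°: d²x/dθ² = +0.03052 m.
a = ω²·d²x/dθ² = (280)²·(+0.03052) = +2393.1 m/s²;  |a| = 2393.1 m/s².

2390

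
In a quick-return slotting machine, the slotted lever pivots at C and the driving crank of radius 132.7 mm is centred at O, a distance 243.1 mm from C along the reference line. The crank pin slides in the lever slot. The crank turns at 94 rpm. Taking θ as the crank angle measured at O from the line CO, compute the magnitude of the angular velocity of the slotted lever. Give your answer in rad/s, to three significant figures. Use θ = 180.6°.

ω = 9.844 rad/s (from 94 rpm).
Crank pin A relative to C: A = (d + r cosθ, r sinθ); lever angle φ = atan2(r sinθ, d + r cosθ).
Differentiating tanφ: φ̇ = rω(d cosθ + r)/(d² + r² + 2dr cosθ).
d² + r² + 2dr cosθ = |CA|² = 0.0121917 m²;  d cosθ + r = -0.11039 m.
|ω_lever| = |0.1327·9.844·-0.11039| / 0.0121917 = 11.827 rad/s.

11.8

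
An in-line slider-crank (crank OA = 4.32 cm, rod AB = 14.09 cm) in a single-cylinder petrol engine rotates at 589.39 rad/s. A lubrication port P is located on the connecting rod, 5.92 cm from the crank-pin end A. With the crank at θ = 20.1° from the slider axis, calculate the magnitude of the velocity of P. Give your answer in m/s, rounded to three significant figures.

ω = 589.4 rad/s.  Crank-pin speed |V_A| = rω = 25.462 m/s, perpendicular to OA.
Rod angle: sinφ = −(r/L) sinθ ⇒ φ = -6.048°; ω_rod = −rω cosθ/√(L²−r²sin²θ) = -170.65 rad/s.
V_P = V_A + ω_rod × AP, with AP = 0.0592 m along the rod.
Components: V_Px = −rω sinθ − a·ω_rod·sinφ = -9.8146 m/s;  V_Py = rω cosθ + a·ω_rod·cosφ = +13.865 m/s.
|V_P| = √(V_Px² + V_Py²) = 16.987 m/s.

17.0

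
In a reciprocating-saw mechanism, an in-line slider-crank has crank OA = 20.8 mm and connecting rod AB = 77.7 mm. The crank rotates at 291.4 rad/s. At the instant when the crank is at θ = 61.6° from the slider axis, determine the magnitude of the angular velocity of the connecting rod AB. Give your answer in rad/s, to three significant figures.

38.2

ω = 291.4 rad/s
The rod makes angle φ with the slider axis where L sinφ = r sinθ; differentiating, L cosφ·φ̇ = r ω cosθ.
L cosφ = √(L² − r² sin²θ) = 0.075515 m.
|ω_rod| = r ω |cosθ| / √(L² − r² sin²θ) = 0.0208·291.4·0.47562/0.075515 = 38.175 rad/s.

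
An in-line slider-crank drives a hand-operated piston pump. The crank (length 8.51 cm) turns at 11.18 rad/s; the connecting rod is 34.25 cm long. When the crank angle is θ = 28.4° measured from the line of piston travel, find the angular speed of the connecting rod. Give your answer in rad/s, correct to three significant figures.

ω = 11.18 rad/s
The rod makes angle φ with the slider axis where L sinφ = r sinθ; differentiating, L cosφ·φ̇ = r ω cosθ.
L cosφ = √(L² − r² sin²θ) = 0.3401 m.
|ω_rod| = r ω |cosθ| / √(L² − r² sin²θ) = 0.0851·11.18·0.87965/0.3401 = 2.4608 rad/s.

2.46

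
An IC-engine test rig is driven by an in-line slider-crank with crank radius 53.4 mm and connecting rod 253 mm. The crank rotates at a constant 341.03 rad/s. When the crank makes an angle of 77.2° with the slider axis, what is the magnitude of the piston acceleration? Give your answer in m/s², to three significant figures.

ω = 341 rad/s
x(θ) = r cosθ + √(L² − r² sin²θ); with ω constant, a = ω²·d²x/dθ².
d²x/dθ² = −r cosθ − r²(cos2θ)/√u − r⁴ sin²2θ/(4u^{3/2}),  u = L² − r² sin²θ = 0.0612974 m².
Substituting r = 0.0534 m, L = 0.253 m, θ = 77.2°: d²x/dθ² = -0.0014688 m.
a = ω²·d²x/dθ² = (341)²·(-0.0014688) = -170.82 m/s²;  |a| = 170.82 m/s².

171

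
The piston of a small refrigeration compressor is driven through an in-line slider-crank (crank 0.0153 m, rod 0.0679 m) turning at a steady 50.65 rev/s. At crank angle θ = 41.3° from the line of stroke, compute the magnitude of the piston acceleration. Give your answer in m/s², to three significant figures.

ω = 2π·50.6 = 318.2 rad/s
x(θ) = r cosθ + √(L² − r² sin²θ); with ω constant, a = ω²·d²x/dθ².
d²x/dθ² = −r cosθ − r²(cos2θ)/√u − r⁴ sin²2θ/(4u^{3/2}),  u = L² − r² sin²θ = 0.00450844 m².
Substituting r = 0.0153 m, L = 0.0679 m, θ = 41.3°: d²x/dθ² = -0.011988 m.
a = ω²·d²x/dθ² = (318.2)²·(-0.011988) = -1214.1 m/s²;  |a| = 1214.1 m/s².

1210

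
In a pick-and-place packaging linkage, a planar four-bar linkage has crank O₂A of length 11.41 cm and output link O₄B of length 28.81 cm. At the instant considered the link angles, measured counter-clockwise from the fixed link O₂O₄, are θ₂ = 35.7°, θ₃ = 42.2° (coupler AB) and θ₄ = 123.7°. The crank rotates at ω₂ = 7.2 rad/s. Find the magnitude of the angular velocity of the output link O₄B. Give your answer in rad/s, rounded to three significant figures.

ω₂ = 7.2 rad/s
Differentiating the loop-closure r₂e^{iθ₂}+r₃e^{iθ₃}=r₁+r₄e^{iθ₄} gives r₂ω₂e^{iθ₂}+r₃ω₃e^{iθ₃}=r₄ω₄e^{iθ₄}.
Eliminating the other unknown: ω₄ = r₂ω₂ sin(θ₂−θ₃) / [r₄ sin(θ₄−θ₃)].
Numerator sine = -0.11320; denominator sine = +0.98902.
Result = 0.1141·7.2·(-0.11320) / (0.2881·(+0.98902)) = -0.32639 rad/s; magnitude 0.32639 rad/s.

0.326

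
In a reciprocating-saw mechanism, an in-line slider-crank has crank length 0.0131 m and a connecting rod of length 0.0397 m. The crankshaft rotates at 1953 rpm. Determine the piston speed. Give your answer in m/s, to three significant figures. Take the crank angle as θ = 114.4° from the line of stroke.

2.09

ω = 2π·1953/60 = 204.5 rad/s
For an in-line slider-crank, x = r cosθ + √(L² − r² sin²θ), so v = −rω sinθ·[1 + r cosθ/√(L² − r² sin²θ)].
With r = 0.0131 m, L = 0.0397 m, θ = 114.4°: √(L² − r² sin²θ) = 0.037865 m.
v = −0.0131·204.5·0.91068·[1 + 0.0131·-0.41310/0.037865] = -2.0912 m/s.
|v| = 2.0912 m/s.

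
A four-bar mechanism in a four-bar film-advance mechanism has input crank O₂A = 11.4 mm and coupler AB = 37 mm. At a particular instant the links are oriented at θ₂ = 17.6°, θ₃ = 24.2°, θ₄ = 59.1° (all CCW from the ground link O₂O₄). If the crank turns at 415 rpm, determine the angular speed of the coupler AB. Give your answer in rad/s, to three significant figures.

15.5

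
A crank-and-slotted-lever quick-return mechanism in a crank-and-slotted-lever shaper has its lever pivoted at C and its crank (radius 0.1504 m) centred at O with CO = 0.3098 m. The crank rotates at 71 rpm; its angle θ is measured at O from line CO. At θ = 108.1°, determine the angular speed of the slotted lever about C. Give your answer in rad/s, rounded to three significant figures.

ω = 7.435 rad/s (from 71 rpm).
Crank pin A relative to C: A = (d + r cosθ, r sinθ); lever angle φ = atan2(r sinθ, d + r cosθ).
Differentiating tanφ: φ̇ = rω(d cosθ + r)/(d² + r² + 2dr cosθ).
d² + r² + 2dr cosθ = |CA|² = 0.0896449 m²;  d cosθ + r = +0.054152 m.
|ω_lever| = |0.1504·7.435·+0.054152| / 0.0896449 = 0.6755 rad/s.

0.676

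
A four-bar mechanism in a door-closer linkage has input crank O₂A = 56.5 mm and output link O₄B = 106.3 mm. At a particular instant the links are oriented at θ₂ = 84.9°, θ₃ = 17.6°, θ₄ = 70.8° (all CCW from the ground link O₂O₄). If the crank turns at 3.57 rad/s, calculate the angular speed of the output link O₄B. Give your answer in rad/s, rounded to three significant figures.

ω₂ = 3.57 rad/s
Differentiating the loop-closure r₂e^{iθ₂}+r₃e^{iθ₃}=r₁+r₄e^{iθ₄} gives r₂ω₂e^{iθ₂}+r₃ω₃e^{iθ₃}=r₄ω₄e^{iθ₄}.
Eliminating the other unknown: ω₄ = r₂ω₂ sin(θ₂−θ₃) / [r₄ sin(θ₄−θ₃)].
Numerator sine = +0.92254; denominator sine = +0.80073.
Result = 0.0565·3.57·(+0.92254) / (0.1063·(+0.80073)) = +2.1862 rad/s; magnitude 2.1862 rad/s.

2.19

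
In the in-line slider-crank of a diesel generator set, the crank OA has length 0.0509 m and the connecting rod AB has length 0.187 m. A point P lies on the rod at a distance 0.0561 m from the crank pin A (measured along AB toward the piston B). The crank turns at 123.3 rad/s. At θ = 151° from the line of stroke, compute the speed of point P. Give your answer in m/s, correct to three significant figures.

ω = 123.3 rad/s.  Crank-pin speed |V_A| = rω = 6.276 m/s, perpendicular to OA.
Rod angle: sinφ = −(r/L) sinθ ⇒ φ = -7.583°; ω_rod = −rω cosθ/√(L²−r²sin²θ) = +29.612 rad/s.
V_P = V_A + ω_rod × AP, with AP = 0.0561 m along the rod.
Components: V_Px = −rω sinθ − a·ω_rod·sinφ = -2.8234 m/s;  V_Py = rω cosθ + a·ω_rod·cosφ = -3.8424 m/s.
|V_P| = √(V_Px² + V_Py²) = 4.7682 m/s.

4.77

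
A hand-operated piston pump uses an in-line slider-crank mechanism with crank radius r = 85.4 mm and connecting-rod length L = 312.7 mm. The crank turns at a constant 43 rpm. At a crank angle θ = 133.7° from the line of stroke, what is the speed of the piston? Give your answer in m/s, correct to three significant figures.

ω = 2π·43/60 = 4.503 rad/s
For an in-line slider-crank, x = r cosθ + √(L² − r² sin²θ), so v = −rω sinθ·[1 + r cosθ/√(L² − r² sin²θ)].
With r = 0.0854 m, L = 0.3127 m, θ = 133.7°: √(L² − r² sin²θ) = 0.30654 m.
v = −0.0854·4.503·0.72297·[1 + 0.0854·-0.69088/0.30654] = -0.22451 m/s.
|v| = 0.22451 m/s.

0.225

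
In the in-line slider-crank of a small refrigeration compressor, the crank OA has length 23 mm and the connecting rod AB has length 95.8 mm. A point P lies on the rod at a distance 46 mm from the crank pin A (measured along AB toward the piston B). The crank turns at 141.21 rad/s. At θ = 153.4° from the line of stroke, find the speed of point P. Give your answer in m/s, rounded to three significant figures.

ω = 141.2 rad/s.  Crank-pin speed |V_A| = rω = 3.2478 m/s, perpendicular to OA.
Rod angle: sinφ = −(r/L) sinθ ⇒ φ = -6.171°; ω_rod = −rω cosθ/√(L²−r²sin²θ) = +30.49 rad/s.
V_P = V_A + ω_rod × AP, with AP = 0.046 m along the rod.
Components: V_Px = −rω sinθ − a·ω_rod·sinφ = -1.3035 m/s;  V_Py = rω cosθ + a·ω_rod·cosφ = -1.5096 m/s.
|V_P| = √(V_Px² + V_Py²) = 1.9945 m/s.

1.99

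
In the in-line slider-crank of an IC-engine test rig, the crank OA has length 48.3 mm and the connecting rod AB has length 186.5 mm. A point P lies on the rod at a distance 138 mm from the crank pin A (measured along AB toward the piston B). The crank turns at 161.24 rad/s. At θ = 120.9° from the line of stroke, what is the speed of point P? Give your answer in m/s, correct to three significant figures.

6.10

ω = 161.2 rad/s.  Crank-pin speed |V_A| = rω = 7.7879 m/s, perpendicular to OA.
Rod angle: sinφ = −(r/L) sinθ ⇒ φ = -12.840°; ω_rod = −rω cosθ/√(L²−r²sin²θ) = +21.994 rad/s.
V_P = V_A + ω_rod × AP, with AP = 0.138 m along the rod.
Components: V_Px = −rω sinθ − a·ω_rod·sinφ = -6.008 m/s;  V_Py = rω cosθ + a·ω_rod·cosφ = -1.0401 m/s.
|V_P| = √(V_Px² + V_Py²) = 6.0974 m/s.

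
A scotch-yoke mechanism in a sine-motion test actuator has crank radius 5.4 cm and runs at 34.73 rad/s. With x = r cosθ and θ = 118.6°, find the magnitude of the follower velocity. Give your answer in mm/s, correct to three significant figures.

ω = 34.73 rad/s
x = r cosθ ⇒ ẋ = −rω sinθ.
|v| = rω|sinθ| = 0.054·34.73·|sin 118.6°| = 1.6466 m/s = 1646.6 mm/s.

1650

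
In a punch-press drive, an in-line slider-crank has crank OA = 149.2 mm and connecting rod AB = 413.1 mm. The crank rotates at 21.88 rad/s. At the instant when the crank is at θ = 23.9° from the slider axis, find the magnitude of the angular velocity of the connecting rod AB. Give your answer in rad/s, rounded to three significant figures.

ω = 21.88 rad/s
The rod makes angle φ with the slider axis where L sinφ = r sinθ; differentiating, L cosφ·φ̇ = r ω cosθ.
L cosφ = √(L² − r² sin²θ) = 0.40865 m.
|ω_rod| = r ω |cosθ| / √(L² − r² sin²θ) = 0.1492·21.88·0.91425/0.40865 = 7.3034 rad/s.

7.30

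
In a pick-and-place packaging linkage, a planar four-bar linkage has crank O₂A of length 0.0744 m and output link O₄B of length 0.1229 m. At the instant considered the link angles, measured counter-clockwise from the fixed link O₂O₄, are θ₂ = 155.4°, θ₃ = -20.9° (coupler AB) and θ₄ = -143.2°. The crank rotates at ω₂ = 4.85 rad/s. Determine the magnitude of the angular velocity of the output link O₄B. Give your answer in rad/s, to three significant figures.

ω₂ = 4.85 rad/s
Differentiating the loop-closure r₂e^{iθ₂}+r₃e^{iθ₃}=r₁+r₄e^{iθ₄} gives r₂ω₂e^{iθ₂}+r₃ω₃e^{iθ₃}=r₄ω₄e^{iθ₄}.
Eliminating the other unknown: ω₄ = r₂ω₂ sin(θ₂−θ₃) / [r₄ sin(θ₄−θ₃)].
Numerator sine = +0.06453; denominator sine = -0.84526.
Result = 0.0744·4.85·(+0.06453) / (0.1229·(-0.84526)) = -0.22416 rad/s; magnitude 0.22416 rad/s.

0.224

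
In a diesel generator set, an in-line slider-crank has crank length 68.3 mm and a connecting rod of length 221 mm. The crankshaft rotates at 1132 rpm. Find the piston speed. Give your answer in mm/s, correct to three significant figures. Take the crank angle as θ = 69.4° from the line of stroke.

8440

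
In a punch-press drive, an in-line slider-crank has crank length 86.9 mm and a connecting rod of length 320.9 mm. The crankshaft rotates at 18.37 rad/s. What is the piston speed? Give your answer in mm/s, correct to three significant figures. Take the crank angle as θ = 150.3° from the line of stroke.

603

ω = 18.37 rad/s
For an in-line slider-crank, x = r cosθ + √(L² − r² sin²θ), so v = −rω sinθ·[1 + r cosθ/√(L² − r² sin²θ)].
With r = 0.0869 m, L = 0.3209 m, θ = 150.3°: √(L² − r² sin²θ) = 0.318 m.
v = −0.0869·18.37·0.49546·[1 + 0.0869·-0.86863/0.318] = -0.60318 m/s.
|v| = 0.60318 m/s = 603.18 mm/s.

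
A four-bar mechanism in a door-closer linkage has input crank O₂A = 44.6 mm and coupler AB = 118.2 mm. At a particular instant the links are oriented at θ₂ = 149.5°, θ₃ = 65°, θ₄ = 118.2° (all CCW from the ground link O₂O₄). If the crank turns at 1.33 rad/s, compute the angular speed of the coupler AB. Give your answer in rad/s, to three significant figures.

ω₂ = 1.33 rad/s
Differentiating the loop-closure r₂e^{iθ₂}+r₃e^{iθ₃}=r₁+r₄e^{iθ₄} gives r₂ω₂e^{iθ₂}+r₃ω₃e^{iθ₃}=r₄ω₄e^{iθ₄}.
Eliminating the other unknown: ω₃ = r₂ω₂ sin(θ₄−θ₂) / [r₃ sin(θ₃−θ₄)].
Numerator sine = -0.51952; denominator sine = -0.80073.
Result = 0.0446·1.33·(-0.51952) / (0.1182·(-0.80073)) = +0.3256 rad/s; magnitude 0.3256 rad/s.

0.326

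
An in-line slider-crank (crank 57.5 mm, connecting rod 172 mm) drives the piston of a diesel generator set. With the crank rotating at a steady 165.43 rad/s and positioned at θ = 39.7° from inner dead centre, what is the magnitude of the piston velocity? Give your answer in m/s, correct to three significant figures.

ω = 165.4 rad/s
For an in-line slider-crank, x = r cosθ + √(L² − r² sin²θ), so v = −rω sinθ·[1 + r cosθ/√(L² − r² sin²θ)].
With r = 0.0575 m, L = 0.172 m, θ = 39.7°: √(L² − r² sin²θ) = 0.16803 m.
v = −0.0575·165.4·0.63877·[1 + 0.0575·0.76940/0.16803] = -7.6759 m/s.
|v| = 7.6759 m/s.

7.68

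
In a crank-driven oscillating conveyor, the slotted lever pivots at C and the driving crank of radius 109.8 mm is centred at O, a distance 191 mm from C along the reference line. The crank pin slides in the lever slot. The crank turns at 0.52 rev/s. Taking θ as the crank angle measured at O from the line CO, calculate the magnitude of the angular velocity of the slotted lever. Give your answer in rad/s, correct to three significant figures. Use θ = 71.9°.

0.986

ω = 3.267 rad/s (from 0.52 rev/s).
Crank pin A relative to C: A = (d + r cosθ, r sinθ); lever angle φ = atan2(r sinθ, d + r cosθ).
Differentiating tanφ: φ̇ = rω(d cosθ + r)/(d² + r² + 2dr cosθ).
d² + r² + 2dr cosθ = |CA|² = 0.0615679 m²;  d cosθ + r = +0.16914 m.
|ω_lever| = |0.1098·3.267·+0.16914| / 0.0615679 = 0.98554 rad/s.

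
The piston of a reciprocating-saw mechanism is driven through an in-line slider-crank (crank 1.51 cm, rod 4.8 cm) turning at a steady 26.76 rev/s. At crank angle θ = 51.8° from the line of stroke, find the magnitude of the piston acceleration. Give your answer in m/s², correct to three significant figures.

235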